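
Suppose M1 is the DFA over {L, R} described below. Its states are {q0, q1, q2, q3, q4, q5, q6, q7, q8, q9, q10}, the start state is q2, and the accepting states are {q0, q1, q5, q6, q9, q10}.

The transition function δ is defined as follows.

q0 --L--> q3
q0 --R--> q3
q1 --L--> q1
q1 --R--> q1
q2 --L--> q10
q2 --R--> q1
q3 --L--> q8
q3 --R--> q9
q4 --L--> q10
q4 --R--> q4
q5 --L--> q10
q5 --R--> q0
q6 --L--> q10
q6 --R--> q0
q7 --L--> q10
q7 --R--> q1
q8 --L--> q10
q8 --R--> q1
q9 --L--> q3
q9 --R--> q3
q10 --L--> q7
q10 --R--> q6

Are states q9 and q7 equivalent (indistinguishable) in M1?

States {q4,q5} cannot be reached from the start state, so discard them.
Start with accepting vs non-accepting: {q0,q1,q6,q9,q10} | {q2,q3,q7,q8}.
On input L, block {q0,q1,q6,q9,q10} splits into {q0,q9,q10} and {q1,q6}.
Refine {q0,q9,q10} on symbol R: members go to different blocks, giving {q0,q9} and {q10}.
Split {q2,q3,q7,q8} by δ(·,L) → {q2,q7,q8} and {q3}.
Split {q1,q6} by δ(·,L) → {q1} and {q6}.
The partition is now stable with 6 blocks: {q0,q9} | {q2,q7,q8} | {q1} | {q10} | {q3} | {q6}.
q9 and q7 end up in different blocks, so they are distinguishable. For instance, the string 'ε' is accepted from only q9.

No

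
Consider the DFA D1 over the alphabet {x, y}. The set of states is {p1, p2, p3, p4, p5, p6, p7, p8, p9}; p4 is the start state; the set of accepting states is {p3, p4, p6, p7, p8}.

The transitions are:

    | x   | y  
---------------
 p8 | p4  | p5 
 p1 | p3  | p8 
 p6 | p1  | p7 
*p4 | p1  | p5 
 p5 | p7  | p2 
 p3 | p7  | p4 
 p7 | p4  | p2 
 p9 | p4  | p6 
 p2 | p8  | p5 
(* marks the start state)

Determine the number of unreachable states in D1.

2

BFS from p4 reaches {p1, p2, p3, p4, p5, p7, p8}; the 2 state(s) p6, p9 are never visited.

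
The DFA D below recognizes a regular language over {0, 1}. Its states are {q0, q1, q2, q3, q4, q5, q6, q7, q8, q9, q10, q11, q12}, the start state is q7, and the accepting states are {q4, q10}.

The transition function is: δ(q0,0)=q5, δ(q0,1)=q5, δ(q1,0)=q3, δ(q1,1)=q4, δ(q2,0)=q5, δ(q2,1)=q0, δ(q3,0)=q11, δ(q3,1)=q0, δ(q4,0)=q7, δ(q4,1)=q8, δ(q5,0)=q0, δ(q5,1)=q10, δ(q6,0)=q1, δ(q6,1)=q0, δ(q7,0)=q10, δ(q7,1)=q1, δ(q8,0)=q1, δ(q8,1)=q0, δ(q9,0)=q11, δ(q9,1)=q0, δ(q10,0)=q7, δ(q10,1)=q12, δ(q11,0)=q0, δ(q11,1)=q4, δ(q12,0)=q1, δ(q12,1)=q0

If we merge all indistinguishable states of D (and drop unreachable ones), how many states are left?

Reachable states from the start: {q0,q1,q3,q4,q5,q7,q8,q10,q11,q12}. Unreachable: {q2,q6,q9} — drop them.
Start with accepting vs non-accepting: {q4,q10} | {q0,q1,q3,q5,q7,q8,q11,q12}.
Split {q0,q1,q3,q5,q7,q8,q11,q12} by δ(·,0) → {q0,q1,q3,q5,q8,q11,q12} and {q7}.
On input 1, block {q0,q1,q3,q5,q8,q11,q12} splits into {q0,q3,q8,q12} and {q1,q5,q11}.
Split {q0,q3,q8,q12} by δ(·,1) → {q3,q8,q12} and {q0}.
On input 0, block {q1,q5,q11} splits into {q5,q11} and {q1}.
On input 0, block {q3,q8,q12} splits into {q8,q12} and {q3}.
No further refinement is possible. Final partition (7 blocks): {q4,q10} | {q8,q12} | {q7} | {q5,q11} | {q0} | {q1} | {q3}.

7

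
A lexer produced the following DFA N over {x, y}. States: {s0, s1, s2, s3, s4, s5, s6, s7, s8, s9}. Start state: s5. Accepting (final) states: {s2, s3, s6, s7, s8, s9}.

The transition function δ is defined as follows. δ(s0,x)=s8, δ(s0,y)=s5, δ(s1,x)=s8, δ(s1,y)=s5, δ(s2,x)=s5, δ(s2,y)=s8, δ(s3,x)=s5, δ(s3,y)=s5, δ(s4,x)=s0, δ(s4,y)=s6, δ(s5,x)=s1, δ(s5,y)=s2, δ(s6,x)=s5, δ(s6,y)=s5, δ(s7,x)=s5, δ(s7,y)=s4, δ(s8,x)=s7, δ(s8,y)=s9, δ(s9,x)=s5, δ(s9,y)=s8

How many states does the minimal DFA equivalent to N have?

7

First remove the unreachable states {s3}; 9 states remain.
Start with accepting vs non-accepting: {s2,s6,s7,s8,s9} | {s0,s1,s4,s5}.
On input x, block {s2,s6,s7,s8,s9} splits into {s2,s6,s7,s9} and {s8}.
Split {s2,s6,s7,s9} by δ(·,y) → {s2,s9} and {s6,s7}.
Split {s0,s1,s4,s5} by δ(·,x) → {s0,s1} and {s4,s5}.
On input y, block {s4,s5} splits into {s4} and {s5}.
Split {s6,s7} by δ(·,y) → {s6} and {s7}.
The partition is now stable with 7 blocks: {s2,s9} | {s0,s1} | {s8} | {s6} | {s4} | {s5} | {s7}.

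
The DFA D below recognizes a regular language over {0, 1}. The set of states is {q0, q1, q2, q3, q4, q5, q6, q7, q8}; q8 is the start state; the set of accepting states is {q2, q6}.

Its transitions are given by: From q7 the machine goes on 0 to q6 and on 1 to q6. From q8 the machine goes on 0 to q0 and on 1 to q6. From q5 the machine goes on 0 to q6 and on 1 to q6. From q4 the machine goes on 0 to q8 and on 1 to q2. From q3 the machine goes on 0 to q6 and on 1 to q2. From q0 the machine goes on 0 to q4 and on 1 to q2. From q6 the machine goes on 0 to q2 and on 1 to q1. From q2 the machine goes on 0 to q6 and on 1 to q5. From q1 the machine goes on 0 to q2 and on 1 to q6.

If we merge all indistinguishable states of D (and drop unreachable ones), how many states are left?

3

First remove the unreachable states {q3,q7}; 7 states remain.
P0 = {q2,q6} | {q0,q1,q4,q5,q8}.
Split {q0,q1,q4,q5,q8} by δ(·,0) → {q0,q4,q8} and {q1,q5}.
No further refinement is possible. Final partition (3 blocks): {q2,q6} | {q0,q4,q8} | {q1,q5}.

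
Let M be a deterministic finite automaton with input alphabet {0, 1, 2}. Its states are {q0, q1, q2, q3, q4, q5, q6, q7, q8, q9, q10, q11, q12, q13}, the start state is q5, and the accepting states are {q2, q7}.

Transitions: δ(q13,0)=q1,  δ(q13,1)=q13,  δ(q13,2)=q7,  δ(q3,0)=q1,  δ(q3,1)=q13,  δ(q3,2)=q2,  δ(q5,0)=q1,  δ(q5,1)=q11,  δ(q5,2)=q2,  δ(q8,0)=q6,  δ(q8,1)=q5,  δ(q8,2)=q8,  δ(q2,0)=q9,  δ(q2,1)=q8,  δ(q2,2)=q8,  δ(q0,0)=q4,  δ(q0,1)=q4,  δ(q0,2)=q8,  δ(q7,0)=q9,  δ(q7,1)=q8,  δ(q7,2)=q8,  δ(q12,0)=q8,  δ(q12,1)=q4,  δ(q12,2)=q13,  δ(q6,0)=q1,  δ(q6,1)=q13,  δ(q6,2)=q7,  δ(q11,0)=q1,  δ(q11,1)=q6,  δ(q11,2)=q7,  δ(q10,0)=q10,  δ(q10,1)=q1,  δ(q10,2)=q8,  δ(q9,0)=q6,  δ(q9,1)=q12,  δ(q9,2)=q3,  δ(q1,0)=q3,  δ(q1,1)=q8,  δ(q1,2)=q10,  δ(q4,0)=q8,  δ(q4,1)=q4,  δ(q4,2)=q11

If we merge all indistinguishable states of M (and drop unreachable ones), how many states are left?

First remove the unreachable states {q0}; 13 states remain.
Initial partition by acceptance: {q2,q7} | {q1,q3,q4,q5,q6,q8,q9,q10,q11,q12,q13}.
On input 2, block {q1,q3,q4,q5,q6,q8,q9,q10,q11,q12,q13} splits into {q1,q4,q8,q9,q10,q12} and {q3,q5,q6,q11,q13}.
Refine {q1,q4,q8,q9,q10,q12} on symbol 0: members go to different blocks, giving {q1,q8,q9} and {q4,q10,q12}.
On input 1, block {q1,q8,q9} splits into {q1} and {q8} and {q9}.
On input 0, block {q4,q10,q12} splits into {q4,q12} and {q10}.
Stable partition: {q2,q7} | {q1} | {q3,q5,q6,q11,q13} | {q4,q12} | {q8} | {q9} | {q10} — 7 equivalence classes.

7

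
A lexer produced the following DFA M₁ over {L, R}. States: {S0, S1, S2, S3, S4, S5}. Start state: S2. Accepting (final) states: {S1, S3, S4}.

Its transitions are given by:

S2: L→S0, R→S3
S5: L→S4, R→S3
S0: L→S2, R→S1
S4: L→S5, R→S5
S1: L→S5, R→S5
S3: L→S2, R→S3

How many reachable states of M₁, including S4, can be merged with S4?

P0 = {S1,S3,S4} | {S0,S2,S5}.
Split {S1,S3,S4} by δ(·,R) → {S1,S4} and {S3}.
Split {S0,S2,S5} by δ(·,L) → {S0,S2} and {S5}.
Split {S0,S2} by δ(·,R) → {S0} and {S2}.
Stable partition: {S1,S4} | {S0} | {S3} | {S5} | {S2} — 5 equivalence classes.
The equivalence class containing S4 is {S1,S4}, of size 2.

2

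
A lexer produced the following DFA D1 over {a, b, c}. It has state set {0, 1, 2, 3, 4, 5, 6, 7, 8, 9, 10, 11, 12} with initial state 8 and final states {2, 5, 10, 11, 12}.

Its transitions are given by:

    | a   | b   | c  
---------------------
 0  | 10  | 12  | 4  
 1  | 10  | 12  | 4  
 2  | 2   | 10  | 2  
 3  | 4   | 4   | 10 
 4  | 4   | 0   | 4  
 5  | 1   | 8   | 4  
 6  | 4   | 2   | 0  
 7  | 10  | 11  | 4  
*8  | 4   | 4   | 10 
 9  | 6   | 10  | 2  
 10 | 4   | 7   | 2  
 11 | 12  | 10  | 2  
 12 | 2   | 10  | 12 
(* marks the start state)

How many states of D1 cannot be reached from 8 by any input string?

5

Starting at 8 and following transitions, the reachable set is {0, 2, 4, 7, 8, 10, 11, 12}. That leaves 1, 3, 5, 6, 9 unreachable — 5 in total.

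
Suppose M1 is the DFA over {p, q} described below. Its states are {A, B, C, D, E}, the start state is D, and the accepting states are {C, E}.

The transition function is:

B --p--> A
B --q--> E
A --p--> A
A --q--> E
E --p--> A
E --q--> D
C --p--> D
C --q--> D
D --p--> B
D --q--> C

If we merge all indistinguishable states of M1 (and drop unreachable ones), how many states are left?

2

P0 = {C,E} | {A,B,D}.
Stable partition: {C,E} | {A,B,D} — 2 equivalence classes.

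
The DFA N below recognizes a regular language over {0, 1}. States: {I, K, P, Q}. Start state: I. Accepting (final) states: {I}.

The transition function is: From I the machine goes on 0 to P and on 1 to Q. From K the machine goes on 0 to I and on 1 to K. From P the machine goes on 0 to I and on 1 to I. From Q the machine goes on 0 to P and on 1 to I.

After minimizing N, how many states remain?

3

First remove the unreachable states {K}; 3 states remain.
P0 = {I} | {P,Q}.
Split {P,Q} by δ(·,0) → {Q} and {P}.
Stable partition: {I} | {Q} | {P} — 3 equivalence classes.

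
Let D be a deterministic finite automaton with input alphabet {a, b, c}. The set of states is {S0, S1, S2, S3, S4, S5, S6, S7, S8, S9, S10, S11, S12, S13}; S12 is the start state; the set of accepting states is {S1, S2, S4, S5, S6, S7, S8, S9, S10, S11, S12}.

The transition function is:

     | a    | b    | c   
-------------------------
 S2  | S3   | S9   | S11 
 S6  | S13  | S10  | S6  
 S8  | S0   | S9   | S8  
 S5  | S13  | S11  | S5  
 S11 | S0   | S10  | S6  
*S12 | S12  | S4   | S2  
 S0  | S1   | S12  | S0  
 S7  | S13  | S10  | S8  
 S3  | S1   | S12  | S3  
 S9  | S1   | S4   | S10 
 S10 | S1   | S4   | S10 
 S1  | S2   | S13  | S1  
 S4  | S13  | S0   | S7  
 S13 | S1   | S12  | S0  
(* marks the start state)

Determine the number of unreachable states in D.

1

BFS from S12 reaches {S0, S1, S2, S3, S4, S6, S7, S8, S9, S10, S11, S12, S13}; the 1 state(s) S5 are never visited.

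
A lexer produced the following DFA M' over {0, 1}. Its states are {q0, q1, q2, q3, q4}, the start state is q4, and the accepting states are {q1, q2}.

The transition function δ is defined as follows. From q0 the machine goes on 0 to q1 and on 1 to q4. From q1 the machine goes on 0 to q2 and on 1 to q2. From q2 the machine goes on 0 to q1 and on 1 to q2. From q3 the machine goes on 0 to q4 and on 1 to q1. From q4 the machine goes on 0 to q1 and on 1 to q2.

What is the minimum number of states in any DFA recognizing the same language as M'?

Reachable states from the start: {q1,q2,q4}. Unreachable: {q0,q3} — drop them.
Start with accepting vs non-accepting: {q1,q2} | {q4}.
No further refinement is possible. Final partition (2 blocks): {q1,q2} | {q4}.

2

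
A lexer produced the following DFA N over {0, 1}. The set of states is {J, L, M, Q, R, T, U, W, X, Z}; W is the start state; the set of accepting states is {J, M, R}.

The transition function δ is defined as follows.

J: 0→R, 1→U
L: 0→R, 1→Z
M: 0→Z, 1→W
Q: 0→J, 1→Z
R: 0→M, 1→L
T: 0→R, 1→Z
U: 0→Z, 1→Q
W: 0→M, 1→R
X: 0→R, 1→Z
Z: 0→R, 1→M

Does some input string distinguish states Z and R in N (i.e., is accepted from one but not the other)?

Yes

First remove the unreachable states {J,Q,T,U,X}; 5 states remain.
P0 = {M,R} | {L,W,Z}.
Refine {M,R} on symbol 0: members go to different blocks, giving {R} and {M}.
Split {L,W,Z} by δ(·,0) → {L,Z} and {W}.
Split {L,Z} by δ(·,1) → {Z} and {L}.
Stable partition: {R} | {Z} | {M} | {W} | {L} — 5 equivalence classes.
Z and R end up in different blocks, so they are distinguishable. For instance, the string 'ε' is accepted from only R.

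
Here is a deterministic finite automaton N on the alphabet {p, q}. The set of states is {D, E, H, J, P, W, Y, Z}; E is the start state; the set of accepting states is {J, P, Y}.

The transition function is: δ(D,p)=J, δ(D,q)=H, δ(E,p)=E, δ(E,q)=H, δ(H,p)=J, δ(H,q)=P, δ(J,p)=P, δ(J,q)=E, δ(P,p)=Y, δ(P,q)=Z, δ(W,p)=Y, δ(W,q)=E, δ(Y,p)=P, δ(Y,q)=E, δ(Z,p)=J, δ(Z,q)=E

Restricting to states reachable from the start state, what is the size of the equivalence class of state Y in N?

Reachable states from the start: {E,H,J,P,Y,Z}. Unreachable: {D,W} — drop them.
Initial partition by acceptance: {J,P,Y} | {E,H,Z}.
Split {E,H,Z} by δ(·,p) → {H,Z} and {E}.
Refine {J,P,Y} on symbol q: members go to different blocks, giving {J,Y} and {P}.
Refine {H,Z} on symbol q: members go to different blocks, giving {Z} and {H}.
The partition is now stable with 5 blocks: {J,Y} | {Z} | {E} | {P} | {H}.
State Y belongs to the block {J,Y}, which has 2 states.

2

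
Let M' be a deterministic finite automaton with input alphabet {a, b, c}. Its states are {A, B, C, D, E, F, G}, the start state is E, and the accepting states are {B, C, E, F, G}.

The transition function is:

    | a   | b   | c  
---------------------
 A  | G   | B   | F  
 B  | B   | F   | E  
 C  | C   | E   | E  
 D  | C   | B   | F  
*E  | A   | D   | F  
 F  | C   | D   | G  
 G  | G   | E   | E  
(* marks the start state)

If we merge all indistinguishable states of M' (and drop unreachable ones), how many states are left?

5

Start with accepting vs non-accepting: {B,C,E,F,G} | {A,D}.
Refine {B,C,E,F,G} on symbol a: members go to different blocks, giving {B,C,F,G} and {E}.
Refine {B,C,F,G} on symbol b: members go to different blocks, giving {C,G} and {B} and {F}.
No further refinement is possible. Final partition (5 blocks): {C,G} | {A,D} | {E} | {B} | {F}.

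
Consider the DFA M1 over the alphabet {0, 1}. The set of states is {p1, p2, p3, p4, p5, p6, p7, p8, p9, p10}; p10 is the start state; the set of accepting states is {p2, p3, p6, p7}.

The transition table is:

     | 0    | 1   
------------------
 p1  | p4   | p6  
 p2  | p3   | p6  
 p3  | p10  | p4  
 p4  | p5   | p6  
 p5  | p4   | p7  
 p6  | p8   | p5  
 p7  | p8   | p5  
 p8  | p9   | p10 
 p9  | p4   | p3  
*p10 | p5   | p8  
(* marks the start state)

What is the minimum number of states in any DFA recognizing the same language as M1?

3

Reachable states from the start: {p3,p4,p5,p6,p7,p8,p9,p10}. Unreachable: {p1,p2} — drop them.
P0 = {p3,p6,p7} | {p4,p5,p8,p9,p10}.
Refine {p4,p5,p8,p9,p10} on symbol 1: members go to different blocks, giving {p4,p5,p9} and {p8,p10}.
Stable partition: {p3,p6,p7} | {p4,p5,p9} | {p8,p10} — 3 equivalence classes.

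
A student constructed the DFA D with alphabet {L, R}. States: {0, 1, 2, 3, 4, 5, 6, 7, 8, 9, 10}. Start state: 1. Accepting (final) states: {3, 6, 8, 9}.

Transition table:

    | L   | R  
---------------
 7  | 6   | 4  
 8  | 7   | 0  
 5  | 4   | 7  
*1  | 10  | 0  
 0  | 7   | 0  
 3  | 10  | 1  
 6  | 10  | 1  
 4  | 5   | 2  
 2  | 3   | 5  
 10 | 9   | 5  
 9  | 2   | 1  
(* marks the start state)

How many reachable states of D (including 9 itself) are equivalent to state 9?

States {8} cannot be reached from the start state, so discard them.
Start with accepting vs non-accepting: {3,6,9} | {0,1,2,4,5,7,10}.
On input L, block {0,1,2,4,5,7,10} splits into {0,1,4,5} and {2,7,10}.
Split {0,1,4,5} by δ(·,L) → {0,1} and {4,5}.
The partition is now stable with 4 blocks: {3,6,9} | {0,1} | {2,7,10} | {4,5}.
The equivalence class containing 9 is {3,6,9}, of size 3.

3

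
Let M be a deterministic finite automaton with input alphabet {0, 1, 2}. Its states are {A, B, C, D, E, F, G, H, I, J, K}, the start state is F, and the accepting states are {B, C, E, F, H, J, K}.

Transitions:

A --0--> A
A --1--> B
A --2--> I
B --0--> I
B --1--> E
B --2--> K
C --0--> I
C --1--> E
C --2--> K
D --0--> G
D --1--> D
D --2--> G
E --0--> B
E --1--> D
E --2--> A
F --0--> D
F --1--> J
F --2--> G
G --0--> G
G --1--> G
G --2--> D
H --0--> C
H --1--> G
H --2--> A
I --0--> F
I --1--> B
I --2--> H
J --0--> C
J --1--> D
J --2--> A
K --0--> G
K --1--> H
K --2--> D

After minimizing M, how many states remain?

All states are reachable from the start state.
Start with accepting vs non-accepting: {B,C,E,F,H,J,K} | {A,D,G,I}.
On input 0, block {B,C,E,F,H,J,K} splits into {B,C,F,K} and {E,H,J}.
Refine {B,C,F,K} on symbol 2: members go to different blocks, giving {B,C} and {F,K}.
Split {A,D,G,I} by δ(·,0) → {A,D,G} and {I}.
Refine {A,D,G} on symbol 1: members go to different blocks, giving {D,G} and {A}.
No further refinement is possible. Final partition (6 blocks): {B,C} | {D,G} | {E,H,J} | {F,K} | {I} | {A}.

6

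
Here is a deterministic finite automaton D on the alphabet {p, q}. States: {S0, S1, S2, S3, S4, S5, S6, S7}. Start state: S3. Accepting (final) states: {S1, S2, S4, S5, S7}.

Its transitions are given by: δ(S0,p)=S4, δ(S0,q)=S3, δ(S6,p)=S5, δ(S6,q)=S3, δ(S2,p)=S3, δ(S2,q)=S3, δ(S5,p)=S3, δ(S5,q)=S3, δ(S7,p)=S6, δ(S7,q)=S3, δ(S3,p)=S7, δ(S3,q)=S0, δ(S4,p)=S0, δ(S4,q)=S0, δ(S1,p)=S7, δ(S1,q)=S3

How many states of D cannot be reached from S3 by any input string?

2

BFS from S3 reaches {S0, S3, S4, S5, S6, S7}; the 2 state(s) S1, S2 are never visited.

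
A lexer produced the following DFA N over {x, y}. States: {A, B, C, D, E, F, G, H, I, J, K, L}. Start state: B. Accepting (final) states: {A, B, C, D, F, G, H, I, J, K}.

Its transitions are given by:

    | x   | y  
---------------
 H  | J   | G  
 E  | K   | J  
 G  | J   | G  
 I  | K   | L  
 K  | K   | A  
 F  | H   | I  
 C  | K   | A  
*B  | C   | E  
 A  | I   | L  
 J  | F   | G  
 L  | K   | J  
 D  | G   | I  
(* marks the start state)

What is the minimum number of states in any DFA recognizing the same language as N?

First remove the unreachable states {D}; 11 states remain.
Initial partition by acceptance: {A,B,C,F,G,H,I,J,K} | {E,L}.
Split {A,B,C,F,G,H,I,J,K} by δ(·,y) → {C,F,G,H,J,K} and {A,B,I}.
Split {C,F,G,H,J,K} by δ(·,y) → {C,F,K} and {G,H,J}.
On input x, block {C,F,K} splits into {C,K} and {F}.
On input x, block {A,B,I} splits into {B,I} and {A}.
Split {G,H,J} by δ(·,x) → {G,H} and {J}.
Stable partition: {C,K} | {E,L} | {B,I} | {G,H} | {F} | {A} | {J} — 7 equivalence classes.

7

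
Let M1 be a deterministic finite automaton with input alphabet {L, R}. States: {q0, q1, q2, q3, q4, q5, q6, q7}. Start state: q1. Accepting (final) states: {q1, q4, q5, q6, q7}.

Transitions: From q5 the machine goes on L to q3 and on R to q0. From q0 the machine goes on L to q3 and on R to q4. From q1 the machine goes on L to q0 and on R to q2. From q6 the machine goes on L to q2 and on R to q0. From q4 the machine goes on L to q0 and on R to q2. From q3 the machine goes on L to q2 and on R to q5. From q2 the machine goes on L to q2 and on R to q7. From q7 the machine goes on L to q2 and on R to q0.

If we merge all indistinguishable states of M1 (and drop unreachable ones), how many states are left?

First remove the unreachable states {q6}; 7 states remain.
P0 = {q1,q4,q5,q7} | {q0,q2,q3}.
No further refinement is possible. Final partition (2 blocks): {q1,q4,q5,q7} | {q0,q2,q3}.

2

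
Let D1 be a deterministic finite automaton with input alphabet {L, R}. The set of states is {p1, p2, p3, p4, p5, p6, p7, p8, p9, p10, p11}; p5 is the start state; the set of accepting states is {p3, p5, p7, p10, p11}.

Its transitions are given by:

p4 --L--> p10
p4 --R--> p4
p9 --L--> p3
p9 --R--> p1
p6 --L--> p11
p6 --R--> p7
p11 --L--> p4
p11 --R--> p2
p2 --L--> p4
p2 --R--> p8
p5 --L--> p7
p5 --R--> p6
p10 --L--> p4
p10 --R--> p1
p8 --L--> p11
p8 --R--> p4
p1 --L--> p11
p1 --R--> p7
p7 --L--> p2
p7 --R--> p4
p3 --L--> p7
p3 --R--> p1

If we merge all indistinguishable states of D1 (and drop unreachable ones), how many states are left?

8

Reachable states from the start: {p1,p2,p4,p5,p6,p7,p8,p10,p11}. Unreachable: {p3,p9} — drop them.
Start with accepting vs non-accepting: {p5,p7,p10,p11} | {p1,p2,p4,p6,p8}.
Refine {p5,p7,p10,p11} on symbol L: members go to different blocks, giving {p7,p10,p11} and {p5}.
Refine {p1,p2,p4,p6,p8} on symbol L: members go to different blocks, giving {p1,p4,p6,p8} and {p2}.
Refine {p7,p10,p11} on symbol L: members go to different blocks, giving {p10,p11} and {p7}.
Split {p10,p11} by δ(·,R) → {p10} and {p11}.
Split {p1,p4,p6,p8} by δ(·,L) → {p1,p6,p8} and {p4}.
Split {p1,p6,p8} by δ(·,R) → {p1,p6} and {p8}.
Stable partition: {p10} | {p1,p6} | {p5} | {p2} | {p7} | {p11} | {p4} | {p8} — 8 equivalence classes.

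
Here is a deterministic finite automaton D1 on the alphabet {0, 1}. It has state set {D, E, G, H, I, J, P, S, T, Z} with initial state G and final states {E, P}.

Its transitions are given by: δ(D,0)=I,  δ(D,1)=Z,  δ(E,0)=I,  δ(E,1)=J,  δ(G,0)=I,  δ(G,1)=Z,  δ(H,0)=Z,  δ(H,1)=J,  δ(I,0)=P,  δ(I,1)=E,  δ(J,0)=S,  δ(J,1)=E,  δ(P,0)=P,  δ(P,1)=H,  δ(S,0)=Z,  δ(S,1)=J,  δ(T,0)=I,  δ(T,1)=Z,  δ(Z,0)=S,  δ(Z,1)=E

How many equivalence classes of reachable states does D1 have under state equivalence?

States {D,T} cannot be reached from the start state, so discard them.
Initial partition by acceptance: {E,P} | {G,H,I,J,S,Z}.
Refine {E,P} on symbol 0: members go to different blocks, giving {P} and {E}.
Refine {G,H,I,J,S,Z} on symbol 0: members go to different blocks, giving {G,H,J,S,Z} and {I}.
Split {G,H,J,S,Z} by δ(·,0) → {H,J,S,Z} and {G}.
On input 1, block {H,J,S,Z} splits into {H,S} and {J,Z}.
No further refinement is possible. Final partition (6 blocks): {P} | {H,S} | {E} | {I} | {G} | {J,Z}.

6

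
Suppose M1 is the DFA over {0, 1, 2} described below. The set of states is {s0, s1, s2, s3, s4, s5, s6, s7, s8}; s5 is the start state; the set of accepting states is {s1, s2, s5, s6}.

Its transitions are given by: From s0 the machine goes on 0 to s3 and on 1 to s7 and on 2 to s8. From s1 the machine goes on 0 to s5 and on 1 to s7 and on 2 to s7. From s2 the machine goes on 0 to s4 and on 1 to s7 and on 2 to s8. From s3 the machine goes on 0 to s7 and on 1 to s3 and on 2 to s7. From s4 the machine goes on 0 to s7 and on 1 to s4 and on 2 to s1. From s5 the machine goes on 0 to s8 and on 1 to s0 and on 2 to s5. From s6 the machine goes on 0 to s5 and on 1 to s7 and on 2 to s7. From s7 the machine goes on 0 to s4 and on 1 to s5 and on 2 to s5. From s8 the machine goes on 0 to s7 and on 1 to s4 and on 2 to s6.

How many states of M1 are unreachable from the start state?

No path from s5 leads to s2; the other 8 states are all reachable.

1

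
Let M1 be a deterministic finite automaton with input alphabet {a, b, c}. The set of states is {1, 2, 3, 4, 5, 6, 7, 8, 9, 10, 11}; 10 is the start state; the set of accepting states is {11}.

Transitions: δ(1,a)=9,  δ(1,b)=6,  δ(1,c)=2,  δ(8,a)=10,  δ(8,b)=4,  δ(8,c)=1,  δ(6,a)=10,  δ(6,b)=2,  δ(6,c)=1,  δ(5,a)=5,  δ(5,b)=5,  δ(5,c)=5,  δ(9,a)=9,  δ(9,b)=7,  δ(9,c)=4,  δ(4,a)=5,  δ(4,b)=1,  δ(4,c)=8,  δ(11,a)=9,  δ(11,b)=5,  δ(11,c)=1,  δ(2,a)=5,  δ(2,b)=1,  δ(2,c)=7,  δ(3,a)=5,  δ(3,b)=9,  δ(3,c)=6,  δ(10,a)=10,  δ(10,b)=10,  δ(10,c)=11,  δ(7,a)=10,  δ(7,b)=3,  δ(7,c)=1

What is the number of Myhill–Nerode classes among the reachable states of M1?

6

P0 = {11} | {1,2,3,4,5,6,7,8,9,10}.
Refine {1,2,3,4,5,6,7,8,9,10} on symbol c: members go to different blocks, giving {1,2,3,4,5,6,7,8,9} and {10}.
On input a, block {1,2,3,4,5,6,7,8,9} splits into {1,2,3,4,5,9} and {6,7,8}.
Refine {1,2,3,4,5,9} on symbol b: members go to different blocks, giving {2,3,4,5} and {1,9}.
On input b, block {2,3,4,5} splits into {2,3,4} and {5}.
The partition is now stable with 6 blocks: {11} | {2,3,4} | {10} | {6,7,8} | {1,9} | {5}.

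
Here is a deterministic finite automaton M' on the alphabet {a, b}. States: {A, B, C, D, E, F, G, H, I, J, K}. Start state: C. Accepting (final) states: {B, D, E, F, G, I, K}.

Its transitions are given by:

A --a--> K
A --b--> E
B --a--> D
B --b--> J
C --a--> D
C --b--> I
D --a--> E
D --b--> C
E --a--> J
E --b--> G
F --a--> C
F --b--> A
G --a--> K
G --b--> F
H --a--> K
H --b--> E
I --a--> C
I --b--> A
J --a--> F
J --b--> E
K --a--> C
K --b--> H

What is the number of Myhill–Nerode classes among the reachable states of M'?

6

Reachable states from the start: {A,C,D,E,F,G,H,I,J,K}. Unreachable: {B} — drop them.
Initial partition by acceptance: {D,E,F,G,I,K} | {A,C,H,J}.
Split {D,E,F,G,I,K} by δ(·,a) → {E,F,I,K} and {D,G}.
Refine {E,F,I,K} on symbol b: members go to different blocks, giving {F,I,K} and {E}.
On input a, block {A,C,H,J} splits into {A,H,J} and {C}.
Refine {D,G} on symbol a: members go to different blocks, giving {D} and {G}.
The partition is now stable with 6 blocks: {F,I,K} | {A,H,J} | {D} | {E} | {C} | {G}.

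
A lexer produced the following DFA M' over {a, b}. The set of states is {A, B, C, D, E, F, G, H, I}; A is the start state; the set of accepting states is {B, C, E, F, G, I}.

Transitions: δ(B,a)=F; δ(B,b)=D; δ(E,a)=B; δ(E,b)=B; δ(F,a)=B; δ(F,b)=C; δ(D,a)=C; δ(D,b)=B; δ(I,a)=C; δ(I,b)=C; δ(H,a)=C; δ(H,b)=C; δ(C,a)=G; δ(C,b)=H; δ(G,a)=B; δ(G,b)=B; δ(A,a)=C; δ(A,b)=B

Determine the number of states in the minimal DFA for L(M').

States {E,I} cannot be reached from the start state, so discard them.
Initial partition by acceptance: {B,C,F,G} | {A,D,H}.
Split {B,C,F,G} by δ(·,b) → {B,C} and {F,G}.
Stable partition: {B,C} | {A,D,H} | {F,G} — 3 equivalence classes.

3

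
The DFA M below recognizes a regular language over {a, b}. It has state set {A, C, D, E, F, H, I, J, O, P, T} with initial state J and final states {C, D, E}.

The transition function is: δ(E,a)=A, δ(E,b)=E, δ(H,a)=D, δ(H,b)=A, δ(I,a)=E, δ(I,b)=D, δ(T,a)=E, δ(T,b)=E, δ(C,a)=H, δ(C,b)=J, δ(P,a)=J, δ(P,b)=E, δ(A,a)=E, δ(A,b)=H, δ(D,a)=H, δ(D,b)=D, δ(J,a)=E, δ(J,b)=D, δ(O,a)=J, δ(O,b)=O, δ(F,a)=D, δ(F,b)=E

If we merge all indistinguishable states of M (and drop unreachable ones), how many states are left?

3

Reachable states from the start: {A,D,E,H,J}. Unreachable: {C,F,I,O,P,T} — drop them.
P0 = {D,E} | {A,H,J}.
Split {A,H,J} by δ(·,b) → {A,H} and {J}.
Stable partition: {D,E} | {A,H} | {J} — 3 equivalence classes.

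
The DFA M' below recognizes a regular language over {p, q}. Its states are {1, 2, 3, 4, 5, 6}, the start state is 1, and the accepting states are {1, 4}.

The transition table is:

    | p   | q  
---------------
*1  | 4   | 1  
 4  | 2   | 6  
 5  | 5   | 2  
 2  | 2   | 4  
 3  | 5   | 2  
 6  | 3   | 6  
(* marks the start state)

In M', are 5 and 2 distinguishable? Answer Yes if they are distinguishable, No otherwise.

Yes

Start with accepting vs non-accepting: {1,4} | {2,3,5,6}.
On input p, block {1,4} splits into {1} and {4}.
Split {2,3,5,6} by δ(·,q) → {3,5,6} and {2}.
On input q, block {3,5,6} splits into {3,5} and {6}.
Stable partition: {1} | {3,5} | {4} | {2} | {6} — 5 equivalence classes.
5 and 2 end up in different blocks, so they are distinguishable. For instance, the string 'q' is accepted from only 2.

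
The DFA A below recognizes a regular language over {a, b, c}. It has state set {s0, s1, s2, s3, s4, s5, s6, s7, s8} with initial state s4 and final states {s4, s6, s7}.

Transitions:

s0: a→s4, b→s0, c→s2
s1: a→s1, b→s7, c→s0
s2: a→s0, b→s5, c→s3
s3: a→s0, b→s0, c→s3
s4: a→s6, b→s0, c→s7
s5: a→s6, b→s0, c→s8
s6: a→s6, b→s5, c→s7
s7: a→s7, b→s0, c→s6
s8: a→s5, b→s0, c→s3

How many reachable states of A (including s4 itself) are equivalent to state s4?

Reachable states from the start: {s0,s2,s3,s4,s5,s6,s7,s8}. Unreachable: {s1} — drop them.
Initial partition by acceptance: {s4,s6,s7} | {s0,s2,s3,s5,s8}.
On input a, block {s0,s2,s3,s5,s8} splits into {s2,s3,s8} and {s0,s5}.
The partition is now stable with 3 blocks: {s4,s6,s7} | {s2,s3,s8} | {s0,s5}.
State s4 belongs to the block {s4,s6,s7}, which has 3 states.

3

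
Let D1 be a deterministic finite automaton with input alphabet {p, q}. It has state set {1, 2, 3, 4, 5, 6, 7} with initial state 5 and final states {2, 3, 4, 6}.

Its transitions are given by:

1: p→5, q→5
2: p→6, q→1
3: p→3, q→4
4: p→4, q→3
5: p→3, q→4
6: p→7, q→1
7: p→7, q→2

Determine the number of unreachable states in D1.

BFS from 5 reaches {3, 4, 5}; the 4 state(s) 1, 2, 6, 7 are never visited.

4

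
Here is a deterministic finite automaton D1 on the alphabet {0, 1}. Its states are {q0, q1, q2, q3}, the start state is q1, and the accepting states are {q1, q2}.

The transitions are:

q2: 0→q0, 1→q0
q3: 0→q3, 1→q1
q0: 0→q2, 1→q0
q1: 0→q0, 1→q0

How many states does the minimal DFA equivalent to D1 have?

2

Reachable states from the start: {q0,q1,q2}. Unreachable: {q3} — drop them.
Start with accepting vs non-accepting: {q1,q2} | {q0}.
The partition is now stable with 2 blocks: {q1,q2} | {q0}.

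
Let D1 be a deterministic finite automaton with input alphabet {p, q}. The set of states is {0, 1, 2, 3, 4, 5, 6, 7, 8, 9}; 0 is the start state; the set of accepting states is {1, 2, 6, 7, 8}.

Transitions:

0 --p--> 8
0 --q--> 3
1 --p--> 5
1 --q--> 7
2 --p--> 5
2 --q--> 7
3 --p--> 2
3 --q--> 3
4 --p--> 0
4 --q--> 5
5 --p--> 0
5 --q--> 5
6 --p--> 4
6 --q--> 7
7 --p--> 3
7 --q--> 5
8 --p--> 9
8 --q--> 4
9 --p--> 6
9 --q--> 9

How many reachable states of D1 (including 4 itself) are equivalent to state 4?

2

States {1} cannot be reached from the start state, so discard them.
Start with accepting vs non-accepting: {2,6,7,8} | {0,3,4,5,9}.
On input q, block {2,6,7,8} splits into {2,6} and {7,8}.
Refine {0,3,4,5,9} on symbol p: members go to different blocks, giving {3,9} and {4,5} and {0}.
Stable partition: {2,6} | {3,9} | {7,8} | {4,5} | {0} — 5 equivalence classes.
The equivalence class containing 4 is {4,5}, of size 2.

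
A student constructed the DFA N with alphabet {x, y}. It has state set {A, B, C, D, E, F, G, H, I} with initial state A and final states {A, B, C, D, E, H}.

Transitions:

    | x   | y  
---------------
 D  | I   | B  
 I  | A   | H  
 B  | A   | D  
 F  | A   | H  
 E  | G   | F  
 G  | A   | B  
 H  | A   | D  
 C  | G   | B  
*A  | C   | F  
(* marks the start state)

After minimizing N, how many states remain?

4

Reachable states from the start: {A,B,C,D,F,G,H,I}. Unreachable: {E} — drop them.
Initial partition by acceptance: {A,B,C,D,H} | {F,G,I}.
On input x, block {A,B,C,D,H} splits into {A,B,H} and {C,D}.
Refine {A,B,H} on symbol x: members go to different blocks, giving {B,H} and {A}.
The partition is now stable with 4 blocks: {B,H} | {F,G,I} | {C,D} | {A}.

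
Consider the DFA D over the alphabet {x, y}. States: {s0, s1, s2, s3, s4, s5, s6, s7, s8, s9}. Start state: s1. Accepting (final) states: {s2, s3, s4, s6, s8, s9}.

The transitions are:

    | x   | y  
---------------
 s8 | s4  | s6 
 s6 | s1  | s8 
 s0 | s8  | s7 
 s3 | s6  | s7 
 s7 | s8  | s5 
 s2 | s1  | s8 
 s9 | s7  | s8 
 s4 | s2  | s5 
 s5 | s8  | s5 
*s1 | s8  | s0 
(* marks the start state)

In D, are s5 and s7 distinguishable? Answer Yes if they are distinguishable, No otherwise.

No

Reachable states from the start: {s0,s1,s2,s4,s5,s6,s7,s8}. Unreachable: {s3,s9} — drop them.
Initial partition by acceptance: {s2,s4,s6,s8} | {s0,s1,s5,s7}.
Refine {s2,s4,s6,s8} on symbol x: members go to different blocks, giving {s2,s6} and {s4,s8}.
On input x, block {s4,s8} splits into {s4} and {s8}.
The partition is now stable with 4 blocks: {s2,s6} | {s0,s1,s5,s7} | {s4} | {s8}.
s5 and s7 lie in the same block of the stable partition, so they are equivalent — no string distinguishes them.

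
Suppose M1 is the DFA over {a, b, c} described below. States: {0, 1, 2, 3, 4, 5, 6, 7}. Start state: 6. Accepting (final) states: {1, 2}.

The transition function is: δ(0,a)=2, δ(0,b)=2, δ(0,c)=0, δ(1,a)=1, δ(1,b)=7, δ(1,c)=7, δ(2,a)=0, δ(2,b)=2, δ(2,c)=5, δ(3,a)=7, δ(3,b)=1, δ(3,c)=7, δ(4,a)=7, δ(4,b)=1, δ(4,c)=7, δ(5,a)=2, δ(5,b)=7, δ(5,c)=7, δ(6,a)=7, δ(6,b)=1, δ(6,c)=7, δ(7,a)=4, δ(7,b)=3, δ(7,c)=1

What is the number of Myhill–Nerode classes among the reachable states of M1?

Reachable states from the start: {1,3,4,6,7}. Unreachable: {0,2,5} — drop them.
P0 = {1} | {3,4,6,7}.
Refine {3,4,6,7} on symbol b: members go to different blocks, giving {3,4,6} and {7}.
No further refinement is possible. Final partition (3 blocks): {1} | {3,4,6} | {7}.

3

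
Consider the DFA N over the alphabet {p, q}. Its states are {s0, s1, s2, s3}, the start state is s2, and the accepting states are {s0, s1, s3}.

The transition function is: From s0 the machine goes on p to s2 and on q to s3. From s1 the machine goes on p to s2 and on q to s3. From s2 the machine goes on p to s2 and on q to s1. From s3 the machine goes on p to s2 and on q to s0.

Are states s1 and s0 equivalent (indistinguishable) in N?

All states are reachable from the start state.
Start with accepting vs non-accepting: {s0,s1,s3} | {s2}.
Stable partition: {s0,s1,s3} | {s2} — 2 equivalence classes.
s1 and s0 lie in the same block of the stable partition, so they are equivalent — no string distinguishes them.

Yes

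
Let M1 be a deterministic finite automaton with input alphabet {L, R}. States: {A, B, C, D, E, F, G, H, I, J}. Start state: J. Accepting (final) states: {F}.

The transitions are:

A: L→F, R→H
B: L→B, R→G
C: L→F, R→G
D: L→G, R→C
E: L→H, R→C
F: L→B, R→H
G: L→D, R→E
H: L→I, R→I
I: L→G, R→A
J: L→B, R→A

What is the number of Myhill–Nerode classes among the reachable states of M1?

All states are reachable from the start state.
P0 = {F} | {A,B,C,D,E,G,H,I,J}.
Refine {A,B,C,D,E,G,H,I,J} on symbol L: members go to different blocks, giving {B,D,E,G,H,I,J} and {A,C}.
Split {B,D,E,G,H,I,J} by δ(·,R) → {D,E,I,J} and {B,G,H}.
On input L, block {B,G,H} splits into {G,H} and {B}.
On input L, block {D,E,I,J} splits into {D,E,I} and {J}.
No further refinement is possible. Final partition (6 blocks): {F} | {D,E,I} | {A,C} | {G,H} | {B} | {J}.

6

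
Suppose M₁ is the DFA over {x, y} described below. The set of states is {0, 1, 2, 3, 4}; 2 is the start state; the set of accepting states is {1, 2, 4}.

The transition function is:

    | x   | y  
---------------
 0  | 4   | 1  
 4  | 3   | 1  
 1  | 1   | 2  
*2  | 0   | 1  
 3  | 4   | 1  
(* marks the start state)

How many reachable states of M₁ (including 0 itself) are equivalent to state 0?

2

P0 = {1,2,4} | {0,3}.
Refine {1,2,4} on symbol x: members go to different blocks, giving {2,4} and {1}.
The partition is now stable with 3 blocks: {2,4} | {0,3} | {1}.
State 0 belongs to the block {0,3}, which has 2 states.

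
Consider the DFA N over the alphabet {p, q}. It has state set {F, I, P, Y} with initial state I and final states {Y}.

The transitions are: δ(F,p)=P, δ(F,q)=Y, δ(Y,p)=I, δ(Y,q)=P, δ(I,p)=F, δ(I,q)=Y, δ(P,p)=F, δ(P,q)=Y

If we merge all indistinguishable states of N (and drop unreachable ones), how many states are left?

Initial partition by acceptance: {Y} | {F,I,P}.
The partition is now stable with 2 blocks: {Y} | {F,I,P}.

2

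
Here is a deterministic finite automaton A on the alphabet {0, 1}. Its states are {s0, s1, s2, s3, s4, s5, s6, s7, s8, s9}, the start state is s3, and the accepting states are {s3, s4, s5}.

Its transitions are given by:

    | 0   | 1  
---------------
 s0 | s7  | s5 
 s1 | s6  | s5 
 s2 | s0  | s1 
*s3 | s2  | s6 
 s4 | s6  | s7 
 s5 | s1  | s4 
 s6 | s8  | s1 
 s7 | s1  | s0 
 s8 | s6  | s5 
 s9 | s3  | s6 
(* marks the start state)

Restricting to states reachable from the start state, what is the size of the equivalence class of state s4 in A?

2

Reachable states from the start: {s0,s1,s2,s3,s4,s5,s6,s7,s8}. Unreachable: {s9} — drop them.
P0 = {s3,s4,s5} | {s0,s1,s2,s6,s7,s8}.
Refine {s3,s4,s5} on symbol 1: members go to different blocks, giving {s3,s4} and {s5}.
Split {s0,s1,s2,s6,s7,s8} by δ(·,1) → {s0,s1,s8} and {s2,s6,s7}.
No further refinement is possible. Final partition (4 blocks): {s3,s4} | {s0,s1,s8} | {s5} | {s2,s6,s7}.
State s4 belongs to the block {s3,s4}, which has 2 states.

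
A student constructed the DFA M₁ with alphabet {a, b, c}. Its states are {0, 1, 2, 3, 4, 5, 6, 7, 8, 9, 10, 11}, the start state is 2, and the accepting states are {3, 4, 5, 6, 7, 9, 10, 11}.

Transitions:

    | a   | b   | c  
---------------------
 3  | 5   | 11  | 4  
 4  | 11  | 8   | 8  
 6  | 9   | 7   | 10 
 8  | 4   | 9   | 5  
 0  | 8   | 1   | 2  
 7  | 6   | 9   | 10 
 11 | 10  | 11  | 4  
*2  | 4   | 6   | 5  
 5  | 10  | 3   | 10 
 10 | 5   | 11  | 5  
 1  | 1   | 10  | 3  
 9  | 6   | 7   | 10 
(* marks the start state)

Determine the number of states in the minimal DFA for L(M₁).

5

States {0,1} cannot be reached from the start state, so discard them.
P0 = {3,4,5,6,7,9,10,11} | {2,8}.
Refine {3,4,5,6,7,9,10,11} on symbol b: members go to different blocks, giving {3,5,6,7,9,10,11} and {4}.
On input c, block {3,5,6,7,9,10,11} splits into {5,6,7,9,10} and {3,11}.
Split {5,6,7,9,10} by δ(·,b) → {6,7,9} and {5,10}.
Stable partition: {6,7,9} | {2,8} | {4} | {3,11} | {5,10} — 5 equivalence classes.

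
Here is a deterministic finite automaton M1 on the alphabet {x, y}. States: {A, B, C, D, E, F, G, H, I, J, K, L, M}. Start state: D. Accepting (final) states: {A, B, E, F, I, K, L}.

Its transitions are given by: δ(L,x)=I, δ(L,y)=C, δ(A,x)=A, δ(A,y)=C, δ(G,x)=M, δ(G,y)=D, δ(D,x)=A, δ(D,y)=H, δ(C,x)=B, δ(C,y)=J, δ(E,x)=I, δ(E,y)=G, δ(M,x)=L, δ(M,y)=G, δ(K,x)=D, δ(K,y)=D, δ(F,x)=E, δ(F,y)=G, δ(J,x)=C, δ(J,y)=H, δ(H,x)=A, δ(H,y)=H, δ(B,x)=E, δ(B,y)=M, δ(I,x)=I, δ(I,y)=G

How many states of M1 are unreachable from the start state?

2

No path from D leads to F, K; the other 11 states are all reachable.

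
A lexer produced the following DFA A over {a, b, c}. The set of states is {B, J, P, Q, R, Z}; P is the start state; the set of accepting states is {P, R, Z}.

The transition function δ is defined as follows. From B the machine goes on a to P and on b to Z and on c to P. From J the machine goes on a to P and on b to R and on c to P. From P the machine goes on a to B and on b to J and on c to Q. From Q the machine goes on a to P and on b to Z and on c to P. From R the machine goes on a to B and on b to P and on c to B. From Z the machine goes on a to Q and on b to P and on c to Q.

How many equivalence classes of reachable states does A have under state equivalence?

P0 = {P,R,Z} | {B,J,Q}.
On input b, block {P,R,Z} splits into {R,Z} and {P}.
No further refinement is possible. Final partition (3 blocks): {R,Z} | {B,J,Q} | {P}.

3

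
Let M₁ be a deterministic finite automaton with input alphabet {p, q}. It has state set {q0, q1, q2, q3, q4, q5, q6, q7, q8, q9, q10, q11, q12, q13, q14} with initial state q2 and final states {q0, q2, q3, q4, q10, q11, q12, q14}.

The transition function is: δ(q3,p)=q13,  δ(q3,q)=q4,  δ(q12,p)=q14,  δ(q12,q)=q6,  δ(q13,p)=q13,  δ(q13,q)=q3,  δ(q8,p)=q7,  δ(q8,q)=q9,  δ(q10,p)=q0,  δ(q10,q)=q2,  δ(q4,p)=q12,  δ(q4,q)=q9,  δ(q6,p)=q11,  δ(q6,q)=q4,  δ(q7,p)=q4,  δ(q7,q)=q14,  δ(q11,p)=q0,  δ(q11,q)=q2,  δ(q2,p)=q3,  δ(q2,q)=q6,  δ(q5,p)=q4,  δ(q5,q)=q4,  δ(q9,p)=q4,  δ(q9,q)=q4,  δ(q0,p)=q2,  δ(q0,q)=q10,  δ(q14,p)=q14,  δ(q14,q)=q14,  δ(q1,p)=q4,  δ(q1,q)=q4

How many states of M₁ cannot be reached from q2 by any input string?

BFS from q2 reaches {q0, q2, q3, q4, q6, q9, q10, q11, q12, q13, q14}; the 4 state(s) q1, q5, q7, q8 are never visited.

4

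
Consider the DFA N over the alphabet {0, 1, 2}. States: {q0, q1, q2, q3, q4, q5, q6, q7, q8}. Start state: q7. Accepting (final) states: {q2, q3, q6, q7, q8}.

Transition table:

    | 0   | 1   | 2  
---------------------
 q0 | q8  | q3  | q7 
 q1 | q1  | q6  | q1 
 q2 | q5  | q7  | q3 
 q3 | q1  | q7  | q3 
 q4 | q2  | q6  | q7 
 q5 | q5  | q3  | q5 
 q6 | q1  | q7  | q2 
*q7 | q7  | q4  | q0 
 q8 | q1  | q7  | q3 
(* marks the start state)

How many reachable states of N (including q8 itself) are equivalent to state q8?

All states are reachable from the start state.
Start with accepting vs non-accepting: {q2,q3,q6,q7,q8} | {q0,q1,q4,q5}.
On input 0, block {q2,q3,q6,q7,q8} splits into {q2,q3,q6,q8} and {q7}.
Refine {q0,q1,q4,q5} on symbol 0: members go to different blocks, giving {q0,q4} and {q1,q5}.
No further refinement is possible. Final partition (4 blocks): {q2,q3,q6,q8} | {q0,q4} | {q7} | {q1,q5}.
State q8 belongs to the block {q2,q3,q6,q8}, which has 4 states.

4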